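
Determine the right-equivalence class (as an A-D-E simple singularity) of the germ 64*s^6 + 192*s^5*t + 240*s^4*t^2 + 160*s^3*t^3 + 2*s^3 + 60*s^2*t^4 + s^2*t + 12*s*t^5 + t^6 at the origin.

The Hessian of f at 0 has rank 0. Corank 2; j^3 = s^2*(2*s + t) has shape L^2 M (L != M), so D-series; mu = 7 gives D_7.

D_{7}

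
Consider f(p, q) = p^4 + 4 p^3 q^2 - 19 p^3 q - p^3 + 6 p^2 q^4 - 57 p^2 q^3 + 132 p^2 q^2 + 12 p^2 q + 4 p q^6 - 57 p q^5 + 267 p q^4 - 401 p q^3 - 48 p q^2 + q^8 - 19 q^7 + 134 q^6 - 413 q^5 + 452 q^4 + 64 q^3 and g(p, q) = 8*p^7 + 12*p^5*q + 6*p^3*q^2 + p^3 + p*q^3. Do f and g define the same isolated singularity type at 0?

Yes.

The Hessian of f at 0 has rank 0. Corank 2; j^3 = -(p - 4*q)^3 is a perfect cube, so E-series; the 4-jet and mu = 7 give E_7. The Hessian of g at 0 has rank 0. Corank 2; j^3 = p^3 is a perfect cube, so E-series; the 4-jet and mu = 7 give E_7. Both have type E_7, hence right-equivalent.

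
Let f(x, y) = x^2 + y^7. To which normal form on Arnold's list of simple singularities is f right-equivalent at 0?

The Hessian of f at 0 is [[2, 0], [0, 0]] with rank 1, so corank 1. A Groebner basis of the Jacobian ideal J(f) in C{x,y} is {y^6, x}; counting standard monomials gives mu = 6. Corank 1: A-series; mu = 6 gives A_6.

A_{6}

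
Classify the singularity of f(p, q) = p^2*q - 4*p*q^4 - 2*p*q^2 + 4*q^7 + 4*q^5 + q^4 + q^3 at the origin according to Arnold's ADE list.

D_5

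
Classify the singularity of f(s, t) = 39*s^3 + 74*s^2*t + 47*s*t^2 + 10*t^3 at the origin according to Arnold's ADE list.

The Hessian of f at 0 has rank 0. Corank 2; j^3 = (3*s + 2*t)*(13*s^2 + 16*s*t + 5*t^2) splits into three distinct lines over C (the quadratic factor has nonzero discriminant), so D_4.

D_4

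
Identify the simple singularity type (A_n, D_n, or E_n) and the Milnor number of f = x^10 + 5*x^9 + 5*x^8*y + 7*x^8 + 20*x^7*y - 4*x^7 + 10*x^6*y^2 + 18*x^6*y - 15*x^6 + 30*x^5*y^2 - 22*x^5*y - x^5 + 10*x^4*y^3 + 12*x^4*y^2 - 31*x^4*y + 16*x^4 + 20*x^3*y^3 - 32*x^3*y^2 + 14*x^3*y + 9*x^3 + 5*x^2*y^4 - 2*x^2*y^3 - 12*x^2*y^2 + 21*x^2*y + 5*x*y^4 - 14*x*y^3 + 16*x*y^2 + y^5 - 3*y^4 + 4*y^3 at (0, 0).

Type D_5, Milnor number mu = 5.

The Hessian of f at 0 has rank 0. Corank 2; j^3 = (x + y)*(3*x + 2*y)^2 has shape L^2 M (L != M), so D-series; mu = 5 gives D_5.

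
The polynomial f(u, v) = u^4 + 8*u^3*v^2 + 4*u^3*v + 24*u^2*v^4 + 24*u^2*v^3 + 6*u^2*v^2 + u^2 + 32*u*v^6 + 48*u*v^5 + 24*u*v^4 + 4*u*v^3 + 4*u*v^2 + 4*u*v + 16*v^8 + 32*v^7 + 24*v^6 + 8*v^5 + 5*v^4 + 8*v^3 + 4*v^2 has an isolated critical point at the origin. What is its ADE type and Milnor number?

The Hessian of f at 0 has rank 1. Corank 1: A-series; mu = 3 gives A_3.

Type A_3, Milnor number mu = 3.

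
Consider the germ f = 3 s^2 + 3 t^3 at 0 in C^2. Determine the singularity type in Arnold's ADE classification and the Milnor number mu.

The Hessian of f at 0 has rank 1. Corank 1: A-series; mu = 2 gives A_2.

Type A_{2}, Milnor number mu = 2.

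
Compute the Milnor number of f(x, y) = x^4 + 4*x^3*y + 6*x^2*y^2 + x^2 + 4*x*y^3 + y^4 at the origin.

3

The Hessian of f at 0 has rank 1. Corank 1: A-series; mu = 3 gives A_3.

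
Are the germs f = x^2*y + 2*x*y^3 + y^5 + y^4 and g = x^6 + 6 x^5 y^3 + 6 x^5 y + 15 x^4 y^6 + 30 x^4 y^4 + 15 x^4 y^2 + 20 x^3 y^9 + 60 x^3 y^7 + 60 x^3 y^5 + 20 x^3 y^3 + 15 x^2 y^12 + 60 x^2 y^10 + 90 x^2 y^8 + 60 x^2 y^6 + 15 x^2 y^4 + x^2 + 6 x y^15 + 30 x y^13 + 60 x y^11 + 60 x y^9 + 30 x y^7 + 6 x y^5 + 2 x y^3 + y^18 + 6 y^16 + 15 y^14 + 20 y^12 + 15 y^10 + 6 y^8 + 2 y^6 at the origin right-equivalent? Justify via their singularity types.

The Hessian of f at 0 has rank 0. Corank 2; j^3 = x^2*y has shape L^2 M (L != M), so D-series; mu = 5 gives D_5. The Hessian of g at 0 has rank 1. Corank 1: A-series; mu = 5 gives A_5. f is D_5 but g is A_5, hence not right-equivalent.

No.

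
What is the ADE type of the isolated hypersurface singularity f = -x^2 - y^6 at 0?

A5

The Hessian of f at 0 is [[-2, 0], [0, 0]] with rank 1, so corank 1. A Groebner basis of the Jacobian ideal J(f) in C{x,y} is {y^5, x}; counting standard monomials gives mu = 5. Corank 1: A-series; mu = 5 gives A_5.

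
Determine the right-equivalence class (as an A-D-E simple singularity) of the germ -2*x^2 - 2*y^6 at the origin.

The Hessian of f at 0 is [[-4, 0], [0, 0]] with rank 1, so corank 1. A Groebner basis of the Jacobian ideal J(f) in C{x,y} is {y^5, x}; counting standard monomials gives mu = 5. Corank 1: A-series; mu = 5 gives A_5.

A5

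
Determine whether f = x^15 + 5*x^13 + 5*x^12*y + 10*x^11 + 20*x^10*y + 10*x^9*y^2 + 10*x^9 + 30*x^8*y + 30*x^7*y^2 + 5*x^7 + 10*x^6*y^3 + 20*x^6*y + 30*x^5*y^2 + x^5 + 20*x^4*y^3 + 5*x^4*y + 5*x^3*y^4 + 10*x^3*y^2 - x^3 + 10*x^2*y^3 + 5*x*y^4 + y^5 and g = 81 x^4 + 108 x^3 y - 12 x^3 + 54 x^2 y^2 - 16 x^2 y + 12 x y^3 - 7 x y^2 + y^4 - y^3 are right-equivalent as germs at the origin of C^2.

The Hessian of f at 0 has rank 0. Corank 2; j^3 = -x^3 is a perfect cube, so E-series; the 5-jet and mu = 8 give E_8. The Hessian of g at 0 has rank 0. Corank 2; j^3 = -(2*x + y)^2*(3*x + y) has shape L^2 M (L != M), so D-series; mu = 5 gives D_5. f is E_8 but g is D_5, hence not right-equivalent.

No.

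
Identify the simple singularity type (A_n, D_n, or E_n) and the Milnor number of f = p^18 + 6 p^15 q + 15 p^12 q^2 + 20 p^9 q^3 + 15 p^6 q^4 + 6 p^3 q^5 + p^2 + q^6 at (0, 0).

The Hessian of f at 0 has rank 1. Corank 1: A-series; mu = 5 gives A_5.

Type A_5, Milnor number mu = 5.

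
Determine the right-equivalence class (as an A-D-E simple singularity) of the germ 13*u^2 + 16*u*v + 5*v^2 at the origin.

The Hessian of f at 0 is [[26, 16], [16, 10]] with rank 2, so corank 0. A Groebner basis of the Jacobian ideal J(f) in C{u,v} is {u, v}; counting standard monomials gives mu = 1. Corank 0: nondegenerate Morse point, so A_1.

A1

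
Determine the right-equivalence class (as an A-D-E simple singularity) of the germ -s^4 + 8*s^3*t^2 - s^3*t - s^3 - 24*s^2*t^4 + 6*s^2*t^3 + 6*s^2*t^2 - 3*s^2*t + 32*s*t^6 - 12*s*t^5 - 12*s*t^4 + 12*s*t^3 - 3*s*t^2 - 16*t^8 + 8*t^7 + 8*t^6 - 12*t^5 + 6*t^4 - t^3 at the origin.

The Hessian of f at 0 is [[0, 0], [0, 0]] with rank 0, so corank 2. A Groebner basis of the Jacobian ideal J(f) in C{s,t} is {-3*s^2/19 - 6*s*t/19 + t^4 + t^3/19 - 3*t^2/19, s^3 - 21*s^2/19 - 42*s*t/19 + 26*t^3/19 - 21*t^2/19, s^2*t + 15*s^2/19 + 30*s*t/19 - 24*t^3/19 + 15*t^2/19, -8*s^2/19 + s*t^2 - 16*s*t/19 + 65*t^3/57 - 8*t^2/19}; counting standard monomials gives mu = 7. Corank 2; j^3 = -(s + t)^3 is a perfect cube, so E-series; the 4-jet and mu = 7 give E_7.

E7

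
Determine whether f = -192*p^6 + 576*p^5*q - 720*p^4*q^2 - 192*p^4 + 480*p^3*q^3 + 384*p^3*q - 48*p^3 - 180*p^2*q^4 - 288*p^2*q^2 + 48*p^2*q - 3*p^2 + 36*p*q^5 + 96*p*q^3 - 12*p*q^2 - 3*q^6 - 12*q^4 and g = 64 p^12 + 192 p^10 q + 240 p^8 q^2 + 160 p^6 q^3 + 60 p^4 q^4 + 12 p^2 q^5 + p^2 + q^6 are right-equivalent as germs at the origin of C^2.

Yes.

The Hessian of f at 0 is [[-6, 0], [0, 0]] with rank 1, so corank 1. A Groebner basis of the Jacobian ideal J(f) in C{p,q} is {p*q^2 + p*q/2 - p/16 - q^2/8, 5*p*q/2 - p/4 + q^3 - q^2/2, p^2 - p*q + p/8 + q^2/4}; counting standard monomials gives mu = 5. Corank 1: A-series; mu = 5 gives A_5. The Hessian of g at 0 is [[2, 0], [0, 0]] with rank 1, so corank 1. A Groebner basis of the Jacobian ideal J(g) in C{p,q} is {q^5, p}; counting standard monomials gives mu = 5. Corank 1: A-series; mu = 5 gives A_5. Both have type A_5, hence right-equivalent.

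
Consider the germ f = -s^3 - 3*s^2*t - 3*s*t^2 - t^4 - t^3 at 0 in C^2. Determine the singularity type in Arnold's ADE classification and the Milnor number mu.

The Hessian of f at 0 has rank 0. Corank 2; j^3 = -(s + t)^3 is a perfect cube, so E-series; the 4-jet and mu = 6 give E_6.

Type E6, Milnor number mu = 6.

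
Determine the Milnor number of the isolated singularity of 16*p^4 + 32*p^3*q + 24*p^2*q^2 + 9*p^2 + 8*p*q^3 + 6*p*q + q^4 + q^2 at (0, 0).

3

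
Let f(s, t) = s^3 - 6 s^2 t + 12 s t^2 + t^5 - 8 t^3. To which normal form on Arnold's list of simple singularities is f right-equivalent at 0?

E_8

The Hessian of f at 0 has rank 0. Corank 2; j^3 = (s - 2*t)^3 is a perfect cube, so E-series; the 5-jet and mu = 8 give E_8.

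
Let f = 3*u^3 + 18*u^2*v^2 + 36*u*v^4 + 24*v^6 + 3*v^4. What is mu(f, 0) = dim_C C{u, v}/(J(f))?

6

The Hessian of f at 0 has rank 0. Corank 2; j^3 = 3*u^3 is a perfect cube, so E-series; the 4-jet and mu = 6 give E_6.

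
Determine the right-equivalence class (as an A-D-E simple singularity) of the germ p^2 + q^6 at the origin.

A_5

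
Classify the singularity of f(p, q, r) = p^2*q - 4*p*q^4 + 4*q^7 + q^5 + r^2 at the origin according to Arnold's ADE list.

D_{6}

The Hessian of f at 0 is [[0, 0, 0], [0, 0, 0], [0, 0, 2]] with rank 1, so corank 2. A Groebner basis of the Jacobian ideal J(f) in C{p,q,r} is {-p*q/2 + q^4, p*q^2, p^2 + 5*p*q/2, r}; counting standard monomials gives mu = 6. Corank 2; j^3 = p^2*q has shape L^2 M (L != M), so D-series; mu = 6 gives D_6.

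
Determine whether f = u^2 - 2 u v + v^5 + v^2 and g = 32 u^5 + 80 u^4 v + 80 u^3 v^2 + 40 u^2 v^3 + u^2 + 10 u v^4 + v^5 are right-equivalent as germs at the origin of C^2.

Yes.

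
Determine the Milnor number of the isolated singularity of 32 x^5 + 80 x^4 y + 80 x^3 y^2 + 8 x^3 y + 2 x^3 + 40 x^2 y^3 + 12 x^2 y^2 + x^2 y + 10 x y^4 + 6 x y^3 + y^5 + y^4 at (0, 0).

5

The Hessian of f at 0 has rank 0. Corank 2; j^3 = x^2*(2*x + y) has shape L^2 M (L != M), so D-series; mu = 5 gives D_5.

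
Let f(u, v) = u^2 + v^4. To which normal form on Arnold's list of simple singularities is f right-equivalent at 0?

The Hessian of f at 0 has rank 1. Corank 1: A-series; mu = 3 gives A_3.

A_{3}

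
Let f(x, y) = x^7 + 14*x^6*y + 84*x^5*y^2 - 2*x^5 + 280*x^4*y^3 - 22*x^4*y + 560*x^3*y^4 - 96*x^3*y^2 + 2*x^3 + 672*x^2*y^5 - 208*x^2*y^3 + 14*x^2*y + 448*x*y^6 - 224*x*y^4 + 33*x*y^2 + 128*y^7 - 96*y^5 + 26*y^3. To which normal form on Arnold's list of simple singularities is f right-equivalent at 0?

D4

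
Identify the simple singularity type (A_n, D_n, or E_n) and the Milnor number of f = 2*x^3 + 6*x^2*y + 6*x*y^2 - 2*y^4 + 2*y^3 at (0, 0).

Type E_{6}, Milnor number mu = 6.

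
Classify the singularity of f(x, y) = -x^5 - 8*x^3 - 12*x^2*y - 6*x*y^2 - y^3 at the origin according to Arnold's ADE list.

The Hessian of f at 0 is [[0, 0], [0, 0]] with rank 0, so corank 2. A Groebner basis of the Jacobian ideal J(f) in C{x,y} is {y^5, x*y^3 + 3*y^4/8, x^2 + x*y + y^2/4}; counting standard monomials gives mu = 8. Corank 2; j^3 = -(2*x + y)^3 is a perfect cube, so E-series; the 5-jet and mu = 8 give E_8.

E_{8}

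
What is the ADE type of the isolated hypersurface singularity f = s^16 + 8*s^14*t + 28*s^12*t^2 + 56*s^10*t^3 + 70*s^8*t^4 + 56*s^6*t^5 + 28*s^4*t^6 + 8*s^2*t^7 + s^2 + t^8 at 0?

The Hessian of f at 0 has rank 1. Corank 1: A-series; mu = 7 gives A_7.

A_{7}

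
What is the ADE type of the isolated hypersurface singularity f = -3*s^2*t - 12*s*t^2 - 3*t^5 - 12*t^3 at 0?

D_{6}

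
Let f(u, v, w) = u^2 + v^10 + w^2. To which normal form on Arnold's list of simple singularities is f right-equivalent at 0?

A9

The Hessian of f at 0 has rank 2. Corank 1: A-series; mu = 9 gives A_9.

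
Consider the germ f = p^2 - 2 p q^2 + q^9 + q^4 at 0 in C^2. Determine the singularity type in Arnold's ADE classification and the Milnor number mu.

The Hessian of f at 0 is [[2, 0], [0, 0]] with rank 1, so corank 1. A Groebner basis of the Jacobian ideal J(f) in C{p,q} is {p^4, -p + q^2}; counting standard monomials gives mu = 8. Corank 1: A-series; mu = 8 gives A_8.

Type A8, Milnor number mu = 8.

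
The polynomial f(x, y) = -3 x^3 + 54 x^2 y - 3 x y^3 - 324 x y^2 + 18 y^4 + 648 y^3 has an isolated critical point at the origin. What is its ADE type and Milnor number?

The Hessian of f at 0 is [[0, 0], [0, 0]] with rank 0, so corank 2. A Groebner basis of the Jacobian ideal J(f) in C{x,y} is {x^3 - 18*x^2*y - 1296*x^2 + 15552*x*y - 46656*y^2, 18*x^2 + x*y^2 - 216*x*y + 648*y^2, 3*x^2 - 36*x*y + y^3 + 108*y^2}; counting standard monomials gives mu = 7. Corank 2; j^3 = -3*(x - 6*y)^3 is a perfect cube, so E-series; the 4-jet and mu = 7 give E_7.

Type E_{7}, Milnor number mu = 7.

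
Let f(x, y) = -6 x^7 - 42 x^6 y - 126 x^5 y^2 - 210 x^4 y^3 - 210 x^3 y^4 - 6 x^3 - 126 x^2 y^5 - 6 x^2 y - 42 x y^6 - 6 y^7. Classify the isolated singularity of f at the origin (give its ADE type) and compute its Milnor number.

Type D_8, Milnor number mu = 8.

The Hessian of f at 0 has rank 0. Corank 2; j^3 = -6*x^2*(x + y) has shape L^2 M (L != M), so D-series; mu = 8 gives D_8.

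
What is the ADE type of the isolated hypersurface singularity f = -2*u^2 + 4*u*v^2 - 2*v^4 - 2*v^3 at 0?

A2

The Hessian of f at 0 is [[-4, 0], [0, 0]] with rank 1, so corank 1. A Groebner basis of the Jacobian ideal J(f) in C{u,v} is {v^2, u}; counting standard monomials gives mu = 2. Corank 1: A-series; mu = 2 gives A_2.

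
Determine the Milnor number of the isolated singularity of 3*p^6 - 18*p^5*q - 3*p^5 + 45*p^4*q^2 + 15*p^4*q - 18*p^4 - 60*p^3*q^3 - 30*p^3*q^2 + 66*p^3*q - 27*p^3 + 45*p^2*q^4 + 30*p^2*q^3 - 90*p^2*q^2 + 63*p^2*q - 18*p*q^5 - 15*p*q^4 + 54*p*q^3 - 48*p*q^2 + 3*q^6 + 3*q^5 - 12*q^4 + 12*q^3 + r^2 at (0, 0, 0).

7

The Hessian of f at 0 has rank 1. Corank 2; j^3 = -3*(p - q)*(3*p - 2*q)^2 has shape L^2 M (L != M), so D-series; mu = 7 gives D_7.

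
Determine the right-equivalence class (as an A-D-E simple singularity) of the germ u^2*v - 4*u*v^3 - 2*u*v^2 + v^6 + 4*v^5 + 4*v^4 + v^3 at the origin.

D_{7}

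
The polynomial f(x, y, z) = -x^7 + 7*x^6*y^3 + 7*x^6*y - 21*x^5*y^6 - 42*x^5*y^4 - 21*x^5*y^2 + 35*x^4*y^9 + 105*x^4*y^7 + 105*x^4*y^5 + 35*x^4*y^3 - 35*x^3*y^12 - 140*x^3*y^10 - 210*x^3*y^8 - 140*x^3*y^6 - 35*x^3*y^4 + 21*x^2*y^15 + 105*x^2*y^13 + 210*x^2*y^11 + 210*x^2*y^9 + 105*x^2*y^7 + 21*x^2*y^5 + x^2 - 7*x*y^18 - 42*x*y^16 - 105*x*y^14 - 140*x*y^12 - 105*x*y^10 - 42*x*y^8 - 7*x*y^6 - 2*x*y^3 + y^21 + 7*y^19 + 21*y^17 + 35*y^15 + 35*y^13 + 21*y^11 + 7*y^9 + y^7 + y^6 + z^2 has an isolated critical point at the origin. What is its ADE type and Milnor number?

The Hessian of f at 0 is [[2, 0, 0], [0, 0, 0], [0, 0, 2]] with rank 2, so corank 1. A Groebner basis of the Jacobian ideal J(f) in C{x,y,z} is {-x + y^3, x^2, z}; counting standard monomials gives mu = 6. Corank 1: A-series; mu = 6 gives A_6.

Type A_{6}, Milnor number mu = 6.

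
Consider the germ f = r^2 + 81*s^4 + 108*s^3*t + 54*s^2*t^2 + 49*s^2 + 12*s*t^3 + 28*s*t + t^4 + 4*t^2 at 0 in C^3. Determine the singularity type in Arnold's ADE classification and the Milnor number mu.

The Hessian of f at 0 is [[98, 28, 0], [28, 8, 0], [0, 0, 2]] with rank 2, so corank 1. A Groebner basis of the Jacobian ideal J(f) in C{s,t,r} is {t^3, s + 2*t/7, r}; counting standard monomials gives mu = 3. Corank 1: A-series; mu = 3 gives A_3.

Type A3, Milnor number mu = 3.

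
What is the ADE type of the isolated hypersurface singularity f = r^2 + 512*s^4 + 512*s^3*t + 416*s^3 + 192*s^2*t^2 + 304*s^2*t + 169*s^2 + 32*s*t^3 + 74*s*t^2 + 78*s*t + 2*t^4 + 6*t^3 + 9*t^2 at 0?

A3

The Hessian of f at 0 has rank 2. Corank 1: A-series; mu = 3 gives A_3.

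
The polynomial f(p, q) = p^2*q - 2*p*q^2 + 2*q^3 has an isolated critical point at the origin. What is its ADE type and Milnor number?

The Hessian of f at 0 is [[0, 0], [0, 0]] with rank 0, so corank 2. A Groebner basis of the Jacobian ideal J(f) in C{p,q} is {q^3, p^2 + 2*q^2, p*q - q^2}; counting standard monomials gives mu = 4. Corank 2; j^3 = q*(p^2 - 2*p*q + 2*q^2) splits into three distinct lines over C (the quadratic factor has nonzero discriminant), so D_4.

Type D_4, Milnor number mu = 4.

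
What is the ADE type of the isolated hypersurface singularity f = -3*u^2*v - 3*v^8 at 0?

The Hessian of f at 0 is [[0, 0], [0, 0]] with rank 0, so corank 2. A Groebner basis of the Jacobian ideal J(f) in C{u,v} is {u^2/8 + v^7, u^3, u*v}; counting standard monomials gives mu = 9. Corank 2; j^3 = -3*u^2*v has shape L^2 M (L != M), so D-series; mu = 9 gives D_9.

D_9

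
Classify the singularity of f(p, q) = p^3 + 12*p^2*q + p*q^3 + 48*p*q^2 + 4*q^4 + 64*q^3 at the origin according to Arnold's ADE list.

E7

The Hessian of f at 0 has rank 0. Corank 2; j^3 = (p + 4*q)^3 is a perfect cube, so E-series; the 4-jet and mu = 7 give E_7.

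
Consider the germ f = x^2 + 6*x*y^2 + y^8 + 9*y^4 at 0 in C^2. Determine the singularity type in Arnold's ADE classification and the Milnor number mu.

Type A_{7}, Milnor number mu = 7.

The Hessian of f at 0 has rank 1. Corank 1: A-series; mu = 7 gives A_7.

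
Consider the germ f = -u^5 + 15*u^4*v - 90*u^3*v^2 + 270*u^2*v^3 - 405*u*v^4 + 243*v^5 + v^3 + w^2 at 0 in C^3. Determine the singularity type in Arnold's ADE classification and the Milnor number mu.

Type E_{8}, Milnor number mu = 8.

The Hessian of f at 0 is [[0, 0, 0], [0, 0, 0], [0, 0, 2]] with rank 1, so corank 2. A Groebner basis of the Jacobian ideal J(f) in C{u,v,w} is {u^4 - 12*u^3*v, v^2, w}; counting standard monomials gives mu = 8. Corank 2; j^3 = v^3 is a perfect cube, so E-series; the 5-jet and mu = 8 give E_8.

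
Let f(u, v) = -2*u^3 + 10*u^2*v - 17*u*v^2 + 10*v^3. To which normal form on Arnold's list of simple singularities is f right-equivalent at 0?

D4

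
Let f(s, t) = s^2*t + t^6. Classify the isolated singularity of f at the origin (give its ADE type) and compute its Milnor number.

The Hessian of f at 0 is [[0, 0], [0, 0]] with rank 0, so corank 2. A Groebner basis of the Jacobian ideal J(f) in C{s,t} is {s^2/6 + t^5, s^3, s*t}; counting standard monomials gives mu = 7. Corank 2; j^3 = s^2*t has shape L^2 M (L != M), so D-series; mu = 7 gives D_7.

Type D7, Milnor number mu = 7.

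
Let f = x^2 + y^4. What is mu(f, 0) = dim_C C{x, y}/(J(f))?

3

The Hessian of f at 0 is [[2, 0], [0, 0]] with rank 1, so corank 1. A Groebner basis of the Jacobian ideal J(f) in C{x,y} is {y^3, x}; counting standard monomials gives mu = 3. Corank 1: A-series; mu = 3 gives A_3.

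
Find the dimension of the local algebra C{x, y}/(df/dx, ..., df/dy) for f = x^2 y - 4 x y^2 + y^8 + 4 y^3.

9

The Hessian of f at 0 has rank 0. Corank 2; j^3 = y*(x - 2*y)^2 has shape L^2 M (L != M), so D-series; mu = 9 gives D_9.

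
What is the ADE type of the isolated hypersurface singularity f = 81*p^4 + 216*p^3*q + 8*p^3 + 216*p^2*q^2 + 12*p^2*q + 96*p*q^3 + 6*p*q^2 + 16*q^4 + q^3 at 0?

The Hessian of f at 0 has rank 0. Corank 2; j^3 = (2*p + q)^3 is a perfect cube, so E-series; the 4-jet and mu = 6 give E_6.

E_{6}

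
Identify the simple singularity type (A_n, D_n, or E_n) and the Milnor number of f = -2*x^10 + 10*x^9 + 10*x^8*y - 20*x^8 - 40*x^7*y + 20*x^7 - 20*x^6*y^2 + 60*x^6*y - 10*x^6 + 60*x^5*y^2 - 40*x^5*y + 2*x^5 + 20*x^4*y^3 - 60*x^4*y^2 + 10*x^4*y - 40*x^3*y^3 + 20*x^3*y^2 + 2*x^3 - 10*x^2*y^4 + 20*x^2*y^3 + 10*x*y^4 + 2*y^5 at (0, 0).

Type E_8, Milnor number mu = 8.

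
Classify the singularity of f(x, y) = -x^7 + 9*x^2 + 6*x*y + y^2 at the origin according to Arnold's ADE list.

The Hessian of f at 0 is [[18, 6], [6, 2]] with rank 1, so corank 1. A Groebner basis of the Jacobian ideal J(f) in C{x,y} is {y^6, x + y/3}; counting standard monomials gives mu = 6. Corank 1: A-series; mu = 6 gives A_6.

A_6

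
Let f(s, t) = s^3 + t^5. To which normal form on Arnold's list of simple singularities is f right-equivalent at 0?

E_8

The Hessian of f at 0 is [[0, 0], [0, 0]] with rank 0, so corank 2. A Groebner basis of the Jacobian ideal J(f) in C{s,t} is {t^4, s^2}; counting standard monomials gives mu = 8. Corank 2; j^3 = s^3 is a perfect cube, so E-series; the 5-jet and mu = 8 give E_8.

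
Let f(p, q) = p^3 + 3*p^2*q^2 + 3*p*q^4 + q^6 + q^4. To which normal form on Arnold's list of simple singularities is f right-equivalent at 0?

The Hessian of f at 0 is [[0, 0], [0, 0]] with rank 0, so corank 2. A Groebner basis of the Jacobian ideal J(f) in C{p,q} is {p^3, p^2*q, p^2/2 + p*q^2, q^3}; counting standard monomials gives mu = 6. Corank 2; j^3 = p^3 is a perfect cube, so E-series; the 4-jet and mu = 6 give E_6.

E_{6}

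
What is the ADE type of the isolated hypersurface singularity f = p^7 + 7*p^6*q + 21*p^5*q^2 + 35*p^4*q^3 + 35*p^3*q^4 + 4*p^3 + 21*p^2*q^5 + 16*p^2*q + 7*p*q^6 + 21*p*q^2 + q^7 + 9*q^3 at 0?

D_8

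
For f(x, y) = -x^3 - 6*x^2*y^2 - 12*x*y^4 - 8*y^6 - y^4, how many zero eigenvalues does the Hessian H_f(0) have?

2

The Hessian at 0 is [[0, 0], [0, 0]] of rank 0; hence corank 2.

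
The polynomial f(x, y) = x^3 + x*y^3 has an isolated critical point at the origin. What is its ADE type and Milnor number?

The Hessian of f at 0 is [[0, 0], [0, 0]] with rank 0, so corank 2. A Groebner basis of the Jacobian ideal J(f) in C{x,y} is {x^3, x*y^2, 3*x^2 + y^3}; counting standard monomials gives mu = 7. Corank 2; j^3 = x^3 is a perfect cube, so E-series; the 4-jet and mu = 7 give E_7.

Type E_{7}, Milnor number mu = 7.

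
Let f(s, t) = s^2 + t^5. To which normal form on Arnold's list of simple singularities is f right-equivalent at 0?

The Hessian of f at 0 is [[2, 0], [0, 0]] with rank 1, so corank 1. A Groebner basis of the Jacobian ideal J(f) in C{s,t} is {t^4, s}; counting standard monomials gives mu = 4. Corank 1: A-series; mu = 4 gives A_4.

A_4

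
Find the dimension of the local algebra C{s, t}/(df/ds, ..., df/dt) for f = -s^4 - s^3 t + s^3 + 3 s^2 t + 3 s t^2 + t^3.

The Hessian of f at 0 is [[0, 0], [0, 0]] with rank 0, so corank 2. A Groebner basis of the Jacobian ideal J(f) in C{s,t} is {3*s^2 + 6*s*t + t^4 + t^3 + 3*t^2, s^3 - 3*s^2 - 6*s*t - 3*t^2, s^2*t + 3*s^2 + 6*s*t + 3*t^2, -2*s^2 + s*t^2 - 4*s*t + t^3/3 - 2*t^2}; counting standard monomials gives mu = 7. Corank 2; j^3 = (s + t)^3 is a perfect cube, so E-series; the 4-jet and mu = 7 give E_7.

7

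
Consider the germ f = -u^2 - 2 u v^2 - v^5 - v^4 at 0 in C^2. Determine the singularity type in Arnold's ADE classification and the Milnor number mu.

The Hessian of f at 0 has rank 1. Corank 1: A-series; mu = 4 gives A_4.

Type A4, Milnor number mu = 4.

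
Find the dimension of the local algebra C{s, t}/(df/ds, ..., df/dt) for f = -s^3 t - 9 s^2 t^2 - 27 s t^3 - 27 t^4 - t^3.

7

The Hessian of f at 0 is [[0, 0], [0, 0]] with rank 0, so corank 2. A Groebner basis of the Jacobian ideal J(f) in C{s,t} is {s^3 - 27*s*t^2 + 3*t^2, s^2*t + 6*s*t^2, t^3}; counting standard monomials gives mu = 7. Corank 2; j^3 = -t^3 is a perfect cube, so E-series; the 4-jet and mu = 7 give E_7.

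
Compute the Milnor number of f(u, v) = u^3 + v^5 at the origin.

8

The Hessian of f at 0 is [[0, 0], [0, 0]] with rank 0, so corank 2. A Groebner basis of the Jacobian ideal J(f) in C{u,v} is {v^4, u^2}; counting standard monomials gives mu = 8. Corank 2; j^3 = u^3 is a perfect cube, so E-series; the 5-jet and mu = 8 give E_8.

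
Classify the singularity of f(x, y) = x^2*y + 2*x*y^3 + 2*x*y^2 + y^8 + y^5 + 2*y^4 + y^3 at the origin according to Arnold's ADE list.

The Hessian of f at 0 has rank 0. Corank 2; j^3 = y*(x + y)^2 has shape L^2 M (L != M), so D-series; mu = 9 gives D_9.

D_9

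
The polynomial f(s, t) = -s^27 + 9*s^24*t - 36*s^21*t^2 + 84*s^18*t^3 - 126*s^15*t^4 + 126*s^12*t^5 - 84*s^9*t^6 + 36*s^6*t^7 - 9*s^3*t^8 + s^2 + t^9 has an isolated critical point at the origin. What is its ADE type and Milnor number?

The Hessian of f at 0 is [[2, 0], [0, 0]] with rank 1, so corank 1. A Groebner basis of the Jacobian ideal J(f) in C{s,t} is {t^8, s}; counting standard monomials gives mu = 8. Corank 1: A-series; mu = 8 gives A_8.

Type A_{8}, Milnor number mu = 8.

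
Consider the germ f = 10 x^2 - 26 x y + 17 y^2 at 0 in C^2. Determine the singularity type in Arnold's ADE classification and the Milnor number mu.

The Hessian of f at 0 is [[20, -26], [-26, 34]] with rank 2, so corank 0. A Groebner basis of the Jacobian ideal J(f) in C{x,y} is {x, y}; counting standard monomials gives mu = 1. Corank 0: nondegenerate Morse point, so A_1.

Type A_{1}, Milnor number mu = 1.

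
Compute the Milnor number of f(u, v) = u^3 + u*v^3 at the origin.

7

The Hessian of f at 0 is [[0, 0], [0, 0]] with rank 0, so corank 2. A Groebner basis of the Jacobian ideal J(f) in C{u,v} is {u^3, u*v^2, 3*u^2 + v^3}; counting standard monomials gives mu = 7. Corank 2; j^3 = u^3 is a perfect cube, so E-series; the 4-jet and mu = 7 give E_7.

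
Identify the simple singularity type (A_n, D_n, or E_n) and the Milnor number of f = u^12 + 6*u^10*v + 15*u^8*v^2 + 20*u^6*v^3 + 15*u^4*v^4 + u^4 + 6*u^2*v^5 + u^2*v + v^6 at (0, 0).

Type D_{7}, Milnor number mu = 7.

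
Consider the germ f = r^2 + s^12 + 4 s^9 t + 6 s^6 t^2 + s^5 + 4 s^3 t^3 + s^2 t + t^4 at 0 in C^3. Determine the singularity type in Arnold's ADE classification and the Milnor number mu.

The Hessian of f at 0 has rank 1. Corank 2; j^3 = s^2*t has shape L^2 M (L != M), so D-series; mu = 5 gives D_5.

Type D_5, Milnor number mu = 5.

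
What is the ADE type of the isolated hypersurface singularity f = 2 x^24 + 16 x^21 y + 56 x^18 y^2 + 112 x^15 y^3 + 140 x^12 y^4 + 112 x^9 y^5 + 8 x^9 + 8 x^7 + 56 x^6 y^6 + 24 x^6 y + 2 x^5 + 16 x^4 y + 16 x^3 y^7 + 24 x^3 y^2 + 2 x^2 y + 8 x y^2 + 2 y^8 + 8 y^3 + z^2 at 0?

D_9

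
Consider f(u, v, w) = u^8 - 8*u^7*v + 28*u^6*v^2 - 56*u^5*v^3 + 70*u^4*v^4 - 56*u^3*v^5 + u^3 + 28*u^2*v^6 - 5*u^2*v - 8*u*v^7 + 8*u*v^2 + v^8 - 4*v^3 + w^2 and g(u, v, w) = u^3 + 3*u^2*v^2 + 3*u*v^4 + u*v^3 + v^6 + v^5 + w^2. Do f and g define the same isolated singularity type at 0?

No.

The Hessian of f at 0 has rank 1. Corank 2; j^3 = (u - 2*v)^2*(u - v) has shape L^2 M (L != M), so D-series; mu = 9 gives D_9. The Hessian of g at 0 has rank 1. Corank 2; j^3 = u^3 is a perfect cube, so E-series; the 4-jet and mu = 7 give E_7. f is D_9 but g is E_7, hence not right-equivalent.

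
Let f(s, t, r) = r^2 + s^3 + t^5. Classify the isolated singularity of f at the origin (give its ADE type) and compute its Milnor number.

Type E8, Milnor number mu = 8.

The Hessian of f at 0 has rank 1. Corank 2; j^3 = s^3 is a perfect cube, so E-series; the 5-jet and mu = 8 give E_8.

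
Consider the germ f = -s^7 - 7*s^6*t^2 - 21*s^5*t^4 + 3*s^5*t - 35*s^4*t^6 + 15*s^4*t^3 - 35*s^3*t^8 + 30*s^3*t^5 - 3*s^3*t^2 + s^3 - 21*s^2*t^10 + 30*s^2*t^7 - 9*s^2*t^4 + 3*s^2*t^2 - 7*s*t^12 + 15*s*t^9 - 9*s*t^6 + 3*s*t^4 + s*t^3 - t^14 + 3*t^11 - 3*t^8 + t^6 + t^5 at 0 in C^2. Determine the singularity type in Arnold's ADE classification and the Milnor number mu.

The Hessian of f at 0 is [[0, 0], [0, 0]] with rank 0, so corank 2. A Groebner basis of the Jacobian ideal J(f) in C{s,t} is {-s^2 + t^4 - t^3/3, s^3, s^2*t + s^2/3 + t^3/9, s^2 + s*t^2 + t^3/3}; counting standard monomials gives mu = 7. Corank 2; j^3 = s^3 is a perfect cube, so E-series; the 4-jet and mu = 7 give E_7.

Type E7, Milnor number mu = 7.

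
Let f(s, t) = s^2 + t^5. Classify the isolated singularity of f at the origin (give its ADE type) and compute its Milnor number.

Type A_{4}, Milnor number mu = 4.

The Hessian of f at 0 is [[2, 0], [0, 0]] with rank 1, so corank 1. A Groebner basis of the Jacobian ideal J(f) in C{s,t} is {t^4, s}; counting standard monomials gives mu = 4. Corank 1: A-series; mu = 4 gives A_4.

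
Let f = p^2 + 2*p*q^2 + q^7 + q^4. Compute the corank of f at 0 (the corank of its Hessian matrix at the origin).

1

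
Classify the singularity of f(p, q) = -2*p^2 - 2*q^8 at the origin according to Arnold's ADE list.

A_{7}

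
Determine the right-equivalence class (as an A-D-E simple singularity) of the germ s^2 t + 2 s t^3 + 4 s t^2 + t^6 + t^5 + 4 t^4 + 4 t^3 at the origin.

The Hessian of f at 0 has rank 0. Corank 2; j^3 = t*(s + 2*t)^2 has shape L^2 M (L != M), so D-series; mu = 7 gives D_7.

D7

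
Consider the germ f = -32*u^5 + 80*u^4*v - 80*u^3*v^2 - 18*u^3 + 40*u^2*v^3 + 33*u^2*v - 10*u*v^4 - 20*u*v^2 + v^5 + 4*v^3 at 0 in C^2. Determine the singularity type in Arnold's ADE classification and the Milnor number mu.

The Hessian of f at 0 is [[0, 0], [0, 0]] with rank 0, so corank 2. A Groebner basis of the Jacobian ideal J(f) in C{u,v} is {-243*u*v/10 + v^4 + 81*v^2/5, u*v^2 - 2*v^3/3, u^2 - 7*u*v/6 + v^2/3}; counting standard monomials gives mu = 6. Corank 2; j^3 = -(2*u - v)*(3*u - 2*v)^2 has shape L^2 M (L != M), so D-series; mu = 6 gives D_6.

Type D6, Milnor number mu = 6.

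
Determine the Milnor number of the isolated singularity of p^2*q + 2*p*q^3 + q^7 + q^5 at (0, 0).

The Hessian of f at 0 is [[0, 0], [0, 0]] with rank 0, so corank 2. A Groebner basis of the Jacobian ideal J(f) in C{p,q} is {p^2*q^2 + p^2/7 + p*q^2/7, p^3 - p^2/7 - p*q^2/7, p*q + q^3}; counting standard monomials gives mu = 8. Corank 2; j^3 = p^2*q has shape L^2 M (L != M), so D-series; mu = 8 gives D_8.

8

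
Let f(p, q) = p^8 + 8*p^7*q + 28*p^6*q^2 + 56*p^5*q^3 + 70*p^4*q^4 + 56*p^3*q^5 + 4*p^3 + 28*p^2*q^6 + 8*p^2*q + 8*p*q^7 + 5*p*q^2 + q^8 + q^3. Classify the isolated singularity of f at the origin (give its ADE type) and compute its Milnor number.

The Hessian of f at 0 is [[0, 0], [0, 0]] with rank 0, so corank 2. A Groebner basis of the Jacobian ideal J(f) in C{p,q} is {-32*p*q + q^7 - 16*q^2, p*q^2 + q^3/2, p^2 + 3*p*q/2 + q^2/2}; counting standard monomials gives mu = 9. Corank 2; j^3 = (p + q)*(2*p + q)^2 has shape L^2 M (L != M), so D-series; mu = 9 gives D_9.

Type D9, Milnor number mu = 9.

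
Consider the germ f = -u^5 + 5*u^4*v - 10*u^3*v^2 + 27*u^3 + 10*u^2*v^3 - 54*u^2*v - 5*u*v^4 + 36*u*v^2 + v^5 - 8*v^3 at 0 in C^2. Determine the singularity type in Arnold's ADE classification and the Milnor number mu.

Type E8, Milnor number mu = 8.

The Hessian of f at 0 is [[0, 0], [0, 0]] with rank 0, so corank 2. A Groebner basis of the Jacobian ideal J(f) in C{u,v} is {v^5, u*v^3 - 3*v^4/4, u^2 - 4*u*v/3 + 4*v^2/9}; counting standard monomials gives mu = 8. Corank 2; j^3 = (3*u - 2*v)^3 is a perfect cube, so E-series; the 5-jet and mu = 8 give E_8.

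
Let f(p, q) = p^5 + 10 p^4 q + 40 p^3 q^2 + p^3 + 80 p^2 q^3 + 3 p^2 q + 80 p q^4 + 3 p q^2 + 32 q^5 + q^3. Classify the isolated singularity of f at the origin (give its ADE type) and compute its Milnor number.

The Hessian of f at 0 has rank 0. Corank 2; j^3 = (p + q)^3 is a perfect cube, so E-series; the 5-jet and mu = 8 give E_8.

Type E_{8}, Milnor number mu = 8.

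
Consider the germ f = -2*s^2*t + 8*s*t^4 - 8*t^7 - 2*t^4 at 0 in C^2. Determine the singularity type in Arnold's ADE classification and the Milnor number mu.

Type D_{5}, Milnor number mu = 5.

The Hessian of f at 0 is [[0, 0], [0, 0]] with rank 0, so corank 2. A Groebner basis of the Jacobian ideal J(f) in C{s,t} is {s^3, s^2/4 + t^3, s*t}; counting standard monomials gives mu = 5. Corank 2; j^3 = -2*s^2*t has shape L^2 M (L != M), so D-series; mu = 5 gives D_5.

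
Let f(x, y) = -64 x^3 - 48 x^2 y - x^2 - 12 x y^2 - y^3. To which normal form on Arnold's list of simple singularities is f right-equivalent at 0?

A2

The Hessian of f at 0 is [[-2, 0], [0, 0]] with rank 1, so corank 1. A Groebner basis of the Jacobian ideal J(f) in C{x,y} is {y^2, x}; counting standard monomials gives mu = 2. Corank 1: A-series; mu = 2 gives A_2.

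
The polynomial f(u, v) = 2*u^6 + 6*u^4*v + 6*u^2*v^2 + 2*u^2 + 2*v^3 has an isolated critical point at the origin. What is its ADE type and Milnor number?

Type A_{2}, Milnor number mu = 2.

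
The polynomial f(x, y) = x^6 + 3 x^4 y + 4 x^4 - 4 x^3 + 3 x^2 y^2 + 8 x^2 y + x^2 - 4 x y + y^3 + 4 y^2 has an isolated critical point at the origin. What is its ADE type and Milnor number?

Type A2, Milnor number mu = 2.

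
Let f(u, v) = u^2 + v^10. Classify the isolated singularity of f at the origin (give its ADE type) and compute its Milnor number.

The Hessian of f at 0 has rank 1. Corank 1: A-series; mu = 9 gives A_9.

Type A_{9}, Milnor number mu = 9.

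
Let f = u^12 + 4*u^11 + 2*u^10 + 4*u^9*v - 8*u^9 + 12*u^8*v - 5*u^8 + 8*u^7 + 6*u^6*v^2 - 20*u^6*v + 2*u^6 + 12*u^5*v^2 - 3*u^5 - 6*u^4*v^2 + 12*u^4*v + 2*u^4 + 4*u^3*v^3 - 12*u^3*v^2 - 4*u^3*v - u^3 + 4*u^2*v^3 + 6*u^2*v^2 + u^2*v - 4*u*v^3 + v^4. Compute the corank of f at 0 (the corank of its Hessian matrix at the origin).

2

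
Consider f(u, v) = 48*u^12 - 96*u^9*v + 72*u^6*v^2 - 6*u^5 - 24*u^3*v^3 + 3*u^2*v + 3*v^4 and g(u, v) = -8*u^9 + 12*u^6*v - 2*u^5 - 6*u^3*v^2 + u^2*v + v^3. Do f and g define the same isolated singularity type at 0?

The Hessian of f at 0 has rank 0. Corank 2; j^3 = 3*u^2*v has shape L^2 M (L != M), so D-series; mu = 5 gives D_5. The Hessian of g at 0 has rank 0. Corank 2; j^3 = v*(u^2 + v^2) splits into three distinct lines over C (the quadratic factor has nonzero discriminant), so D_4. f is D_5 but g is D_4, hence not right-equivalent.

No.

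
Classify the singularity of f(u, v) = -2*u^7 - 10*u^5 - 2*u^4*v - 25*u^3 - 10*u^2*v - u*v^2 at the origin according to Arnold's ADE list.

D8

The Hessian of f at 0 is [[0, 0], [0, 0]] with rank 0, so corank 2. A Groebner basis of the Jacobian ideal J(f) in C{u,v} is {-1875*u^2/2 + u*v^3 - 250*u*v - 25*v^2/2, 15625*u^2/3 + 4375*u*v/3 + v^4 + 250*v^2/3, u^3 - 3*u*v^2/25 - 2*v^3/125, u^2*v + 2*u*v^2/5 + v^3/25}; counting standard monomials gives mu = 8. Corank 2; j^3 = -u*(5*u + v)^2 has shape L^2 M (L != M), so D-series; mu = 8 gives D_8.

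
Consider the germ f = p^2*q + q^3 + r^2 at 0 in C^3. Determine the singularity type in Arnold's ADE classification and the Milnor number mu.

Type D_4, Milnor number mu = 4.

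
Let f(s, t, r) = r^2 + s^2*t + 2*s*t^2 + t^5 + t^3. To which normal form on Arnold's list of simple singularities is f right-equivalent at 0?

D6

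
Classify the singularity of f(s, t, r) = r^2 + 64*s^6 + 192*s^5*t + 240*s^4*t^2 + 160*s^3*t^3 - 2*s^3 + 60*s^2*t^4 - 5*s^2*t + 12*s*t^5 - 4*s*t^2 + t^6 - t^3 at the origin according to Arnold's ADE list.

D7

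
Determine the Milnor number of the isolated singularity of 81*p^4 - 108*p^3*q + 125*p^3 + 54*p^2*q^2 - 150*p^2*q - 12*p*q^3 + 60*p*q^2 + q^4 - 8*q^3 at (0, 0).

The Hessian of f at 0 is [[0, 0], [0, 0]] with rank 0, so corank 2. A Groebner basis of the Jacobian ideal J(f) in C{p,q} is {q^4, p*q^2 - 17*q^3/45, p^2 - 4*p*q/5 + 4*q^2/25}; counting standard monomials gives mu = 6. Corank 2; j^3 = (5*p - 2*q)^3 is a perfect cube, so E-series; the 4-jet and mu = 6 give E_6.

6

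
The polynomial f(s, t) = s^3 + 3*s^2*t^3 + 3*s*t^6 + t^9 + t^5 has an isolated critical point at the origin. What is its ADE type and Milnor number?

The Hessian of f at 0 is [[0, 0], [0, 0]] with rank 0, so corank 2. A Groebner basis of the Jacobian ideal J(f) in C{s,t} is {s^2/2 + s*t^3, t^4, s^3, s^2*t}; counting standard monomials gives mu = 8. Corank 2; j^3 = s^3 is a perfect cube, so E-series; the 5-jet and mu = 8 give E_8.

Type E_{8}, Milnor number mu = 8.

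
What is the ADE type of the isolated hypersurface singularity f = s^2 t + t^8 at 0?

The Hessian of f at 0 is [[0, 0], [0, 0]] with rank 0, so corank 2. A Groebner basis of the Jacobian ideal J(f) in C{s,t} is {s^2/8 + t^7, s^3, s*t}; counting standard monomials gives mu = 9. Corank 2; j^3 = s^2*t has shape L^2 M (L != M), so D-series; mu = 9 gives D_9.

D9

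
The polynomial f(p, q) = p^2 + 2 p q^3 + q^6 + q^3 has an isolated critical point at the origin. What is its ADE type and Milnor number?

Type A_2, Milnor number mu = 2.

The Hessian of f at 0 has rank 1. Corank 1: A-series; mu = 2 gives A_2.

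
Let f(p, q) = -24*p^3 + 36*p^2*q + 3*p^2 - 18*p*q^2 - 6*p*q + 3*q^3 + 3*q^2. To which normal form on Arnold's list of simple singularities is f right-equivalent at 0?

A_2

The Hessian of f at 0 is [[6, -6], [-6, 6]] with rank 1, so corank 1. A Groebner basis of the Jacobian ideal J(f) in C{p,q} is {q^2, p - q}; counting standard monomials gives mu = 2. Corank 1: A-series; mu = 2 gives A_2.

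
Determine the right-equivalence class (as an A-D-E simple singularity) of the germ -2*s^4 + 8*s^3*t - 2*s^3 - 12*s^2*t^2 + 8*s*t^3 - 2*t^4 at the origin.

E6

The Hessian of f at 0 has rank 0. Corank 2; j^3 = -2*s^3 is a perfect cube, so E-series; the 4-jet and mu = 6 give E_6.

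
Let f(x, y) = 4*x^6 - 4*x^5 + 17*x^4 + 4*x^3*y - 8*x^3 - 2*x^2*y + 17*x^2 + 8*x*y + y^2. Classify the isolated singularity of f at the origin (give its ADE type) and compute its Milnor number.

Type A_{1}, Milnor number mu = 1.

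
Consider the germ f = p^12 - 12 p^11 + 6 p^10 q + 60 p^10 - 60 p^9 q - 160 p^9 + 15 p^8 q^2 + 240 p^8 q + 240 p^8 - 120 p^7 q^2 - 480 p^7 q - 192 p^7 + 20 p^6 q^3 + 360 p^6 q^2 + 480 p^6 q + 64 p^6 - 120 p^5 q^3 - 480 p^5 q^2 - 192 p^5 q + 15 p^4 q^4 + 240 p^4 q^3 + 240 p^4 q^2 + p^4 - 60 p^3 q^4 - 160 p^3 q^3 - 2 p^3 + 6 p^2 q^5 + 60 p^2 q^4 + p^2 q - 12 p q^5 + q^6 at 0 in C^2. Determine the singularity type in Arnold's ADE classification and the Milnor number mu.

Type D_{7}, Milnor number mu = 7.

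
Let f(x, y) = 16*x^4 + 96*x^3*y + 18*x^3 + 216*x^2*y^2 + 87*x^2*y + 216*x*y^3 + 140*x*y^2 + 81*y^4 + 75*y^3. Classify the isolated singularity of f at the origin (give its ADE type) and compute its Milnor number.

The Hessian of f at 0 has rank 0. Corank 2; j^3 = (2*x + 3*y)*(3*x + 5*y)^2 has shape L^2 M (L != M), so D-series; mu = 5 gives D_5.

Type D_5, Milnor number mu = 5.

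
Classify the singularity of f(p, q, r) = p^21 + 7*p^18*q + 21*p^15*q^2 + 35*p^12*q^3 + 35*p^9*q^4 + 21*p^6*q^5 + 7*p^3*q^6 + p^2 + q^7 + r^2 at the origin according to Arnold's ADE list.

A_6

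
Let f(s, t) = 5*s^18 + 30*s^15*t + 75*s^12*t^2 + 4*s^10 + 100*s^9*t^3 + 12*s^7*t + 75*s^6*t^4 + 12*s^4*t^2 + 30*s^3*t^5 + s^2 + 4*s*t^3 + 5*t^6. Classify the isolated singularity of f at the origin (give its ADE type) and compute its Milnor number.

The Hessian of f at 0 is [[2, 0], [0, 0]] with rank 1, so corank 1. A Groebner basis of the Jacobian ideal J(f) in C{s,t} is {s*t^2, s/2 + t^3, s^2}; counting standard monomials gives mu = 5. Corank 1: A-series; mu = 5 gives A_5.

Type A5, Milnor number mu = 5.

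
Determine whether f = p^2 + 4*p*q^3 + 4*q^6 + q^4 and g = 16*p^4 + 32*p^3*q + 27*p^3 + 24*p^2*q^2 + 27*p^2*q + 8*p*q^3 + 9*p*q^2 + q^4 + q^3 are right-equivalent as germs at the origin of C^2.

The Hessian of f at 0 has rank 1. Corank 1: A-series; mu = 3 gives A_3. The Hessian of g at 0 has rank 0. Corank 2; j^3 = (3*p + q)^3 is a perfect cube, so E-series; the 4-jet and mu = 6 give E_6. f is A_3 but g is E_6, hence not right-equivalent.

No.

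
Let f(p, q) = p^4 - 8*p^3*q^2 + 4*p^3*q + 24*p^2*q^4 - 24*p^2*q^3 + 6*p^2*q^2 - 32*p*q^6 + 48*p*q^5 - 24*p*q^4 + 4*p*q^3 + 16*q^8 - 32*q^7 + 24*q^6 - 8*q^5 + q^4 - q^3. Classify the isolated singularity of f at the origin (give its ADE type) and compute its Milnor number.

The Hessian of f at 0 is [[0, 0], [0, 0]] with rank 0, so corank 2. A Groebner basis of the Jacobian ideal J(f) in C{p,q} is {p^3 + 3*p^2*q, q^2}; counting standard monomials gives mu = 6. Corank 2; j^3 = -q^3 is a perfect cube, so E-series; the 4-jet and mu = 6 give E_6.

Type E_{6}, Milnor number mu = 6.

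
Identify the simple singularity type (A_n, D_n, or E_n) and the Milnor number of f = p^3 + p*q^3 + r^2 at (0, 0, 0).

Type E_7, Milnor number mu = 7.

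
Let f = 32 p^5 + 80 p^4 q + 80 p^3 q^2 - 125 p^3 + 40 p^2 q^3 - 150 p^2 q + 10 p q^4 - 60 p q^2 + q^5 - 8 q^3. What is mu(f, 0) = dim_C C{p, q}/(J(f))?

8

The Hessian of f at 0 has rank 0. Corank 2; j^3 = -(5*p + 2*q)^3 is a perfect cube, so E-series; the 5-jet and mu = 8 give E_8.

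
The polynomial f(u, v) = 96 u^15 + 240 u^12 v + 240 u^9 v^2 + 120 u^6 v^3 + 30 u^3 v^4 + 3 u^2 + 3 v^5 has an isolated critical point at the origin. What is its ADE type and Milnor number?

Type A_4, Milnor number mu = 4.

The Hessian of f at 0 is [[6, 0], [0, 0]] with rank 1, so corank 1. A Groebner basis of the Jacobian ideal J(f) in C{u,v} is {v^4, u}; counting standard monomials gives mu = 4. Corank 1: A-series; mu = 4 gives A_4.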